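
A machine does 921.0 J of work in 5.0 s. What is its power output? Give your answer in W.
P = W/t = 921.0/5.0 = 184.2 W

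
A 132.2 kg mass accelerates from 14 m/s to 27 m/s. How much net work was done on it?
W = ΔKE = ½m(v₂² − v₁²) = ½(132.2)(27² − 14²) = 35231.3 J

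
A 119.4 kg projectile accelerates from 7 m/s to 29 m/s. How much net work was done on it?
W = ΔKE = ½m(v₂² − v₁²) = ½(119.4)(29² − 7²) = 47282.4 J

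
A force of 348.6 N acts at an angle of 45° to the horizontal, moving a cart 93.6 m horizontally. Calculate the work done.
W = F·d·cosθ = (348.6)(93.6)cos(45°) = 23070 J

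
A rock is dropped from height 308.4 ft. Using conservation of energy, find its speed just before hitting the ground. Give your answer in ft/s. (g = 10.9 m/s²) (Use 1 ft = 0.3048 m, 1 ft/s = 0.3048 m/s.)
Convert to SI: h = 94.0003 m
mgh = ½mv² ⇒ v = √(2gh) = √(2·10.9·94.0003) = 45.2682 m/s = 148.5 ft/s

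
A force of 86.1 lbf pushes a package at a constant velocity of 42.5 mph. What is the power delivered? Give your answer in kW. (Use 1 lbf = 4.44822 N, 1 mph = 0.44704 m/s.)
Convert to SI: F = 382.992 N, v = 18.9992 m/s
P = Fv = (382.992)(18.9992) = 7276.54 W = 7.277 kW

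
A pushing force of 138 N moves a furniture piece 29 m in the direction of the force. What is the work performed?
W = F·d = (138)(29) = 4002 J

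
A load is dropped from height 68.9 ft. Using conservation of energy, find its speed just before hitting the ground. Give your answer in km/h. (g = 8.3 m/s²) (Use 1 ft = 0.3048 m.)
Convert to SI: h = 21.0007 m
mgh = ½mv² ⇒ v = √(2gh) = √(2·8.3·21.0007) = 18.6712 m/s = 67.22 km/h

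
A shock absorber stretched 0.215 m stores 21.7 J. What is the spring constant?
k = 2·PE/x² = 2·21.7/(0.215)² = 938.9 N/m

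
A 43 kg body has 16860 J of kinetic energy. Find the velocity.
v = √(2·KE/m) = √(2·16860/43) = 28.0 m/s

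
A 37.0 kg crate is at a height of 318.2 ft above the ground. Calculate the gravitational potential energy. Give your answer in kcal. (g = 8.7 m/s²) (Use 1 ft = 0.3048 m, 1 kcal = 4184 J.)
Convert to SI: m = 37.0 kg, h = 96.9874 m
PE = mgh = (37.0)(8.7)(96.9874) = 31220.2 J = 7.462 kcal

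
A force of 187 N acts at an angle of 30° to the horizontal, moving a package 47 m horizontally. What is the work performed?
W = F·d·cosθ = (187)(47)cos(30°) = 7611 J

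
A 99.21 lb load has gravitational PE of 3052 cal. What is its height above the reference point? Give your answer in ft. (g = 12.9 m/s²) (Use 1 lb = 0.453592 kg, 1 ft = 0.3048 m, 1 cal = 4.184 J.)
Convert to SI: m = 45.0009 kg, PE = 12769.6 J
h = PE/(mg) = 12769.6/(45.0009·12.9) = 21.9971 m = 72.17 ft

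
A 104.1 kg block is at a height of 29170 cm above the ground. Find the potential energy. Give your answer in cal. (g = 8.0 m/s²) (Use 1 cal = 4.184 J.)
Convert to SI: m = 104.1 kg, h = 291.7 m
PE = mgh = (104.1)(8.0)(291.7) = 242928 J = 58060 cal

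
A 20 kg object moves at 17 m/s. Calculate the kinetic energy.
KE = ½mv² = ½(20)(17)² = 2890.0 J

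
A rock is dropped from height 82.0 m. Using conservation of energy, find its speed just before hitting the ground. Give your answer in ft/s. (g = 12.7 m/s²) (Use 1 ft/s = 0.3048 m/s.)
mgh = ½mv² ⇒ v = √(2gh) = √(2·12.7·82.0) = 45.6377 m/s = 149.7 ft/s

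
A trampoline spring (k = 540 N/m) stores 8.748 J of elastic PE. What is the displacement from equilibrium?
x = √(2·PE/k) = √(2·8.748/540) = 0.18 m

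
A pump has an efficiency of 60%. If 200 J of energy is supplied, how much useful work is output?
W_out = η·W_in = 0.6·200 = 120.0 J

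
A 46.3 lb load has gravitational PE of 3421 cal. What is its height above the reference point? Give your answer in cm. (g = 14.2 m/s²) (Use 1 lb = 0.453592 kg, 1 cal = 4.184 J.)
Convert to SI: m = 21.0013 kg, PE = 14313.5 J
h = PE/(mg) = 14313.5/(21.0013·14.2) = 47.9966 m = 4800 cm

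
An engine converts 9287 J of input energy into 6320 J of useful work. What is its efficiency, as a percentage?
η = W_out/W_in = 6320/9287 = 68.05%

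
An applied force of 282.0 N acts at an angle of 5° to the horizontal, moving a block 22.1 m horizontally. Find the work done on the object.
W = F·d·cosθ = (282.0)(22.1)cos(5°) = 6208 J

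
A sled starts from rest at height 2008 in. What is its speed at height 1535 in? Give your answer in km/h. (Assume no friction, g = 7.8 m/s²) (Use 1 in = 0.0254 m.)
Convert to SI: h₁−h₂ = 12.0142 m
mgh₁ = mgh₂ + ½mv² ⇒ v = √(2g(h₁−h₂)) = √(2·7.8·12.0142) = 13.6902 m/s = 49.28 km/h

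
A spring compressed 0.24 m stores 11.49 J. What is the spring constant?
k = 2·PE/x² = 2·11.49/(0.24)² = 399.0 N/m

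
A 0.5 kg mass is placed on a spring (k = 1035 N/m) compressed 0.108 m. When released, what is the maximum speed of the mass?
½kx² = ½mv² ⇒ v = x√(k/m) = (0.108)√(1035/0.5) = 4.914 m/s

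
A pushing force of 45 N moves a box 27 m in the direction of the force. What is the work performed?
W = F·d = (45)(27) = 1215 J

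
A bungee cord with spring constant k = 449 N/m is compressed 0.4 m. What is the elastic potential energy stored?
PE = ½kx² = ½(449)(0.4)² = 35.92 J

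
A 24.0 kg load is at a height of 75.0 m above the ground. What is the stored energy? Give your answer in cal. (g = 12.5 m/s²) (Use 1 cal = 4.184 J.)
PE = mgh = (24.0)(12.5)(75.0) = 22500.0 J = 5378 cal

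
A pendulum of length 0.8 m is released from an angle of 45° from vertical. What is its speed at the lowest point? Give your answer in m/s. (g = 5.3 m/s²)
h = L(1 − cosθ) = 0.8(1 − cos45°) = 0.234315 m
v = √(2gh) = √(2·5.3·0.234315) = 1.576 m/s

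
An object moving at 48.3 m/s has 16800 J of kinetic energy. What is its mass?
m = 2·KE/v² = 2·16800/(48.3)² = 14.4 kg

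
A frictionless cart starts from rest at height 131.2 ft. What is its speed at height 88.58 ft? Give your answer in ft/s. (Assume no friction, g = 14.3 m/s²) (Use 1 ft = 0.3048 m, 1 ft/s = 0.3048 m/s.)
Convert to SI: h₁−h₂ = 12.9906 m
mgh₁ = mgh₂ + ½mv² ⇒ v = √(2g(h₁−h₂)) = √(2·14.3·12.9906) = 19.2751 m/s = 63.24 ft/s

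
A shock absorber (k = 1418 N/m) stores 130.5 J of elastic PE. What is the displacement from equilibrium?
x = √(2·PE/k) = √(2·130.5/1418) = 0.429 m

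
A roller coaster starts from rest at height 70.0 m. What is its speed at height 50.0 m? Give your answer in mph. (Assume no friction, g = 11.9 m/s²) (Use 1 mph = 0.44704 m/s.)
mgh₁ = mgh₂ + ½mv² ⇒ v = √(2g(h₁−h₂)) = √(2·11.9·20.0) = 21.8174 m/s = 48.8 mph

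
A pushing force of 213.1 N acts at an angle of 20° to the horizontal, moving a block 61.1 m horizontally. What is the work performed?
W = F·d·cosθ = (213.1)(61.1)cos(20°) = 12240 J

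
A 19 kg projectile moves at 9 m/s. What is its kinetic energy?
KE = ½mv² = ½(19)(9)² = 769.5 J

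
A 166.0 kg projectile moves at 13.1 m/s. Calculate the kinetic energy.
KE = ½mv² = ½(166.0)(13.1)² = 14240 J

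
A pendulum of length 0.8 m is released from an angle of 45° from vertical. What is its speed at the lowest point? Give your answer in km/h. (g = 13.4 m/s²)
h = L(1 − cosθ) = 0.8(1 − cos45°) = 0.234315 m
v = √(2gh) = √(2·13.4·0.234315) = 2.50592 m/s = 9.021 km/h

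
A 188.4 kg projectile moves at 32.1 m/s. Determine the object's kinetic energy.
KE = ½mv² = ½(188.4)(32.1)² = 97060 J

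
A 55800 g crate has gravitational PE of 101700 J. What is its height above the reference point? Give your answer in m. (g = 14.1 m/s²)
Convert to SI: m = 55.8 kg, PE = 101700 J
h = PE/(mg) = 101700/(55.8·14.1) = 129.3 m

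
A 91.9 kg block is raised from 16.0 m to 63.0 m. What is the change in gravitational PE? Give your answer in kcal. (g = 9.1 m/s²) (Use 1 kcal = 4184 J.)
ΔPE = mgΔh = (91.9)(9.1)(47.0) = 39305.6 J = 9.394 kcal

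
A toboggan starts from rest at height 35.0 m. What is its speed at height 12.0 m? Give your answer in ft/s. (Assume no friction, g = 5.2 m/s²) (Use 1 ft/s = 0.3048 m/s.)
mgh₁ = mgh₂ + ½mv² ⇒ v = √(2g(h₁−h₂)) = √(2·5.2·23.0) = 15.4661 m/s = 50.74 ft/s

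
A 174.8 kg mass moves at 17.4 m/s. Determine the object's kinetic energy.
KE = ½mv² = ½(174.8)(17.4)² = 26460 J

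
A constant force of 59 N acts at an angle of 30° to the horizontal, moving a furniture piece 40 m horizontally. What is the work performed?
W = F·d·cosθ = (59)(40)cos(30°) = 2044 J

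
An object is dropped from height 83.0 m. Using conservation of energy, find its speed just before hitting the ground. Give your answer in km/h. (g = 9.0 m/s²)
mgh = ½mv² ⇒ v = √(2gh) = √(2·9.0·83.0) = 38.6523 m/s = 139.1 km/h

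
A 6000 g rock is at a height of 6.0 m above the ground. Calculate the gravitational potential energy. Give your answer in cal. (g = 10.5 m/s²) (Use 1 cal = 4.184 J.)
Convert to SI: m = 6.0 kg, h = 6.0 m
PE = mgh = (6.0)(10.5)(6.0) = 378.0 J = 90.34 cal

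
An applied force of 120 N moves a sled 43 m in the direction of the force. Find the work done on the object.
W = F·d = (120)(43) = 5160 J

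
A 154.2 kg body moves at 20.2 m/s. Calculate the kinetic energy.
KE = ½mv² = ½(154.2)(20.2)² = 31460 J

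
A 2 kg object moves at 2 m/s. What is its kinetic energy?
KE = ½mv² = ½(2)(2)² = 4.0 J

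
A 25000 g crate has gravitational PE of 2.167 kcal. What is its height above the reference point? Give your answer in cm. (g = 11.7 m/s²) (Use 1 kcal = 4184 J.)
Convert to SI: m = 25.0 kg, PE = 9066.73 J
h = PE/(mg) = 9066.73/(25.0·11.7) = 30.9974 m = 3100 cm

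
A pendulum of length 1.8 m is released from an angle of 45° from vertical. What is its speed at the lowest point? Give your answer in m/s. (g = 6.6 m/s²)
h = L(1 − cosθ) = 1.8(1 − cos45°) = 0.527208 m
v = √(2gh) = √(2·6.6·0.527208) = 2.638 m/s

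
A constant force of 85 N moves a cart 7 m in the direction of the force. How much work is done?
W = F·d = (85)(7) = 595.0 J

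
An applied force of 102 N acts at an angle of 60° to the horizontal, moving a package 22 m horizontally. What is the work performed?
W = F·d·cosθ = (102)(22)cos(60°) = 1122 J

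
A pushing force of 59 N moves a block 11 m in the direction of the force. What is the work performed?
W = F·d = (59)(11) = 649.0 J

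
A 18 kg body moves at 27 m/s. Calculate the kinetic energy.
KE = ½mv² = ½(18)(27)² = 6561.0 J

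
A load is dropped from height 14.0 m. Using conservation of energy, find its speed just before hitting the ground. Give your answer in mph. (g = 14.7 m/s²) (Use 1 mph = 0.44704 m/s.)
mgh = ½mv² ⇒ v = √(2gh) = √(2·14.7·14.0) = 20.2879 m/s = 45.38 mph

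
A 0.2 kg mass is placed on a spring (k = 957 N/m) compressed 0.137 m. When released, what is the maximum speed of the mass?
½kx² = ½mv² ⇒ v = x√(k/m) = (0.137)√(957/0.2) = 9.477 m/s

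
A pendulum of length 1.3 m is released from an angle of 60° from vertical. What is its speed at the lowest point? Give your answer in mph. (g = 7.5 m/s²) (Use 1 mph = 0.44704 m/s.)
h = L(1 − cosθ) = 1.3(1 − cos60°) = 0.65 m
v = √(2gh) = √(2·7.5·0.65) = 3.1225 m/s = 6.985 mph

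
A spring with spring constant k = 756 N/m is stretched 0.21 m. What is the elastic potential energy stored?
PE = ½kx² = ½(756)(0.21)² = 16.67 J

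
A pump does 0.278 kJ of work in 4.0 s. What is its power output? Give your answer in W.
Convert to SI: W = 278.0 J, t = 4.0 s
P = W/t = 278.0/4.0 = 69.5 W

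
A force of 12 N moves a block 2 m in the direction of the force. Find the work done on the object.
W = F·d = (12)(2) = 24.0 J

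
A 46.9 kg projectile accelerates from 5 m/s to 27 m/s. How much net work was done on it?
W = ΔKE = ½m(v₂² − v₁²) = ½(46.9)(27² − 5²) = 16508.8 J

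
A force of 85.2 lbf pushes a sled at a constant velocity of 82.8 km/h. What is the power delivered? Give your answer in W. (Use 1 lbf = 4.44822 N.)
Convert to SI: F = 378.988 N, v = 23.0 m/s
P = Fv = (378.988)(23.0) = 8717 W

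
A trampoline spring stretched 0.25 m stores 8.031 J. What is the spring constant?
k = 2·PE/x² = 2·8.031/(0.25)² = 257.0 N/m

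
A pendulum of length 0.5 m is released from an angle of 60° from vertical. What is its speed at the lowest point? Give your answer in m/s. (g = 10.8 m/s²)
h = L(1 − cosθ) = 0.5(1 − cos60°) = 0.25 m
v = √(2gh) = √(2·10.8·0.25) = 2.324 m/s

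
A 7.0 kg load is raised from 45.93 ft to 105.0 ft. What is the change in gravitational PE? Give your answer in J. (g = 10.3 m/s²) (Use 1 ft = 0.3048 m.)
Convert to SI: m = 7.0 kg, Δh = 18.0045 m
ΔPE = mgΔh = (7.0)(10.3)(18.0045) = 1298 J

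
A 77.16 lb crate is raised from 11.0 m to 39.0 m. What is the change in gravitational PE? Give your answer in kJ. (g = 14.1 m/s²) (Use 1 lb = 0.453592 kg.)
Convert to SI: m = 34.9992 kg, Δh = 28.0 m
ΔPE = mgΔh = (34.9992)(14.1)(28.0) = 13817.7 J = 13.82 kJ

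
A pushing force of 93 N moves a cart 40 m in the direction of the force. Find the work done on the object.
W = F·d = (93)(40) = 3720 J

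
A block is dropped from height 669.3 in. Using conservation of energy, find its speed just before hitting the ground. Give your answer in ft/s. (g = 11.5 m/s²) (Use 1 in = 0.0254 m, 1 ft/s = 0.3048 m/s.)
Convert to SI: h = 17.0002 m
mgh = ½mv² ⇒ v = √(2gh) = √(2·11.5·17.0002) = 19.7738 m/s = 64.87 ft/s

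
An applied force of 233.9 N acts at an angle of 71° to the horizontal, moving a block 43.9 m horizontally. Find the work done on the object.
W = F·d·cosθ = (233.9)(43.9)cos(71°) = 3343 J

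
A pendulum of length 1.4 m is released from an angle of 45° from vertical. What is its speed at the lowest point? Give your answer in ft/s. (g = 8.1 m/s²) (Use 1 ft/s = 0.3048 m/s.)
h = L(1 − cosθ) = 1.4(1 − cos45°) = 0.410051 m
v = √(2gh) = √(2·8.1·0.410051) = 2.57737 m/s = 8.456 ft/s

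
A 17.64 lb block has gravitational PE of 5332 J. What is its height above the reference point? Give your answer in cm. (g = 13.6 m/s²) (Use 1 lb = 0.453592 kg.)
Convert to SI: m = 8.00136 kg, PE = 5332.0 J
h = PE/(mg) = 5332.0/(8.00136·13.6) = 48.999 m = 4900 cm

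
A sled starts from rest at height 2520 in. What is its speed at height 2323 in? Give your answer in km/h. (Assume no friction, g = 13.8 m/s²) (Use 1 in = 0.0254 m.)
Convert to SI: h₁−h₂ = 5.0038 m
mgh₁ = mgh₂ + ½mv² ⇒ v = √(2g(h₁−h₂)) = √(2·13.8·5.0038) = 11.7518 m/s = 42.31 km/h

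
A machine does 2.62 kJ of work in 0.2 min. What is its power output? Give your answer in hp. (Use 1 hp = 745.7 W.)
Convert to SI: W = 2620.0 J, t = 12.0 s
P = W/t = 2620.0/12.0 = 218.333 W = 0.2928 hp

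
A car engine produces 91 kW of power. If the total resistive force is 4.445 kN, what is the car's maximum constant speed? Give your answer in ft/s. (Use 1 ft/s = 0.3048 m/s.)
Convert to SI: F = 4445.0 N
P = Fv ⇒ v = P/F = 91000 W/4445.0 N = 20.4724 m/s = 67.17 ft/s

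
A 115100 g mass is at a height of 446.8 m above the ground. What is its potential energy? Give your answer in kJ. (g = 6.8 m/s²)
Convert to SI: m = 115.1 kg, h = 446.8 m
PE = mgh = (115.1)(6.8)(446.8) = 349701 J = 349.7 kJ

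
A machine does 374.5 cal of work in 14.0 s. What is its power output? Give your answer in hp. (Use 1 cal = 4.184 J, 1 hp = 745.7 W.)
Convert to SI: W = 1566.91 J, t = 14.0 s
P = W/t = 1566.91/14.0 = 111.922 W = 0.1501 hp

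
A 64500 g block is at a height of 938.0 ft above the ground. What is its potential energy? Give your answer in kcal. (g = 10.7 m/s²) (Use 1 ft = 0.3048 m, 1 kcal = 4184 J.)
Convert to SI: m = 64.5 kg, h = 285.902 m
PE = mgh = (64.5)(10.7)(285.902) = 197316 J = 47.16 kcal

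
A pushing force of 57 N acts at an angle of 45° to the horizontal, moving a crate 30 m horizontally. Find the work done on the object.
W = F·d·cosθ = (57)(30)cos(45°) = 1209 J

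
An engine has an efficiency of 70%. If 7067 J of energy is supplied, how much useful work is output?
W_out = η·W_in = 0.7·7067 = 4946.9 J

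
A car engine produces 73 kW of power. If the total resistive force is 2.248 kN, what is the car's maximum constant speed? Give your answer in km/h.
Convert to SI: F = 2248.0 N
P = Fv ⇒ v = P/F = 73000 W/2248.0 N = 32.4733 m/s = 116.9 km/h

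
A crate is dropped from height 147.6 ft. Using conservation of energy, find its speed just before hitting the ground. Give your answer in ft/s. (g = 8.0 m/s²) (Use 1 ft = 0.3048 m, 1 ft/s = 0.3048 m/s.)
Convert to SI: h = 44.9885 m
mgh = ½mv² ⇒ v = √(2gh) = √(2·8.0·44.9885) = 26.8294 m/s = 88.02 ft/s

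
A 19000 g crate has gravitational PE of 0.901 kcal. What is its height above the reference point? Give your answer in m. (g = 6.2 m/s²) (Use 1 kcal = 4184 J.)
Convert to SI: m = 19.0 kg, PE = 3769.78 J
h = PE/(mg) = 3769.78/(19.0·6.2) = 32.0 m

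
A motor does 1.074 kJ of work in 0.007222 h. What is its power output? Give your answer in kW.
Convert to SI: W = 1074.0 J, t = 25.9992 s
P = W/t = 1074.0/25.9992 = 41.309 W = 0.04131 kW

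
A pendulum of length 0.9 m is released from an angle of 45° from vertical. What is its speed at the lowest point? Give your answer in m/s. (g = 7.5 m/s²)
h = L(1 − cosθ) = 0.9(1 − cos45°) = 0.263604 m
v = √(2gh) = √(2·7.5·0.263604) = 1.988 m/s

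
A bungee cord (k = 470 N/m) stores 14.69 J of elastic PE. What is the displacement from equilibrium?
x = √(2·PE/k) = √(2·14.69/470) = 0.25 m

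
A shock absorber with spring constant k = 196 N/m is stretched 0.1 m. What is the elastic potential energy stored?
PE = ½kx² = ½(196)(0.1)² = 0.98 J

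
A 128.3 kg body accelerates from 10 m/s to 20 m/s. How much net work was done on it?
W = ΔKE = ½m(v₂² − v₁²) = ½(128.3)(20² − 10²) = 19245.0 J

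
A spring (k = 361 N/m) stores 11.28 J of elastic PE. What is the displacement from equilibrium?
x = √(2·PE/k) = √(2·11.28/361) = 0.25 m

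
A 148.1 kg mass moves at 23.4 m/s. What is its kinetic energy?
KE = ½mv² = ½(148.1)(23.4)² = 40550 J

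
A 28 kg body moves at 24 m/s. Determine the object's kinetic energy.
KE = ½mv² = ½(28)(24)² = 8064.0 J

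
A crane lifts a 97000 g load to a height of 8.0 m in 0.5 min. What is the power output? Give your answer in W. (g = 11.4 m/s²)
Convert to SI: m = 97.0 kg, h = 8.0 m, t = 30.0 s
P = mgh/t = (97.0)(11.4)(8.0)/30.0 = 294.9 W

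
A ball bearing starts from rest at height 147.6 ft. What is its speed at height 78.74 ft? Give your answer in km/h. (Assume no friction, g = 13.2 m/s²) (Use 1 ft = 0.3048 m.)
Convert to SI: h₁−h₂ = 20.9885 m
mgh₁ = mgh₂ + ½mv² ⇒ v = √(2g(h₁−h₂)) = √(2·13.2·20.9885) = 23.5393 m/s = 84.74 km/h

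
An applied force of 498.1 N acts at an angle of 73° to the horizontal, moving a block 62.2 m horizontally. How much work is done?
W = F·d·cosθ = (498.1)(62.2)cos(73°) = 9058 J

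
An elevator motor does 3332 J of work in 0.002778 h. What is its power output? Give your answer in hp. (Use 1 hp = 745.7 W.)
Convert to SI: W = 3332.0 J, t = 10.0008 s
P = W/t = 3332.0/10.0008 = 333.173 W = 0.4468 hp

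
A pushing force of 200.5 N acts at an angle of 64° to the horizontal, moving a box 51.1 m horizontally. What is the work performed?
W = F·d·cosθ = (200.5)(51.1)cos(64°) = 4491 J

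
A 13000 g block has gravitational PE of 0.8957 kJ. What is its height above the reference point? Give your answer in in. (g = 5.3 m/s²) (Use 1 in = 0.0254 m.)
Convert to SI: m = 13.0 kg, PE = 895.7 J
h = PE/(mg) = 895.7/(13.0·5.3) = 13.0 m = 511.8 in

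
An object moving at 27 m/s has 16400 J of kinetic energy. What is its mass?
m = 2·KE/v² = 2·16400/(27)² = 44.99 kg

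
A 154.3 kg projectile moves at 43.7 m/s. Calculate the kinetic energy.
KE = ½mv² = ½(154.3)(43.7)² = 147300 J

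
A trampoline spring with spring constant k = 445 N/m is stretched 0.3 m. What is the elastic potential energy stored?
PE = ½kx² = ½(445)(0.3)² = 20.03 J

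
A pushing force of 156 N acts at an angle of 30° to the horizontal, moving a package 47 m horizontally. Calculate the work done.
W = F·d·cosθ = (156)(47)cos(30°) = 6350 J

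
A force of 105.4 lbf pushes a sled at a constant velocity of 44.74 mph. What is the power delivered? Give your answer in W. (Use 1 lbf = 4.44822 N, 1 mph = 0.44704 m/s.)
Convert to SI: F = 468.842 N, v = 20.0006 m/s
P = Fv = (468.842)(20.0006) = 9377 W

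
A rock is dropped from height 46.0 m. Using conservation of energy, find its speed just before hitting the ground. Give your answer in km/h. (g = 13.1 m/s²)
mgh = ½mv² ⇒ v = √(2gh) = √(2·13.1·46.0) = 34.716 m/s = 125.0 km/h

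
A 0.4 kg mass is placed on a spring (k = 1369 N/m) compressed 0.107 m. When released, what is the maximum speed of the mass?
½kx² = ½mv² ⇒ v = x√(k/m) = (0.107)√(1369/0.4) = 6.26 m/s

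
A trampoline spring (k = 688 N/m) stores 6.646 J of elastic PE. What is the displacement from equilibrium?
x = √(2·PE/k) = √(2·6.646/688) = 0.139 m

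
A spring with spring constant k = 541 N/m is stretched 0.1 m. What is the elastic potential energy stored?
PE = ½kx² = ½(541)(0.1)² = 2.705 J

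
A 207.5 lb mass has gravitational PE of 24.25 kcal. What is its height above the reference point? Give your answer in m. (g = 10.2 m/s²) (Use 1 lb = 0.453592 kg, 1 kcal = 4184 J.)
Convert to SI: m = 94.1203 kg, PE = 101462 J
h = PE/(mg) = 101462/(94.1203·10.2) = 105.7 m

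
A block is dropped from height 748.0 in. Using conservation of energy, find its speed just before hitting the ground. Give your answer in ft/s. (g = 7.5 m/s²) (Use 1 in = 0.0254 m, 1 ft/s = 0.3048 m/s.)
Convert to SI: h = 18.9992 m
mgh = ½mv² ⇒ v = √(2gh) = √(2·7.5·18.9992) = 16.8816 m/s = 55.39 ft/s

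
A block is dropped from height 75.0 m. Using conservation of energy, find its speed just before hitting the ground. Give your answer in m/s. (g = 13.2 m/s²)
mgh = ½mv² ⇒ v = √(2gh) = √(2·13.2·75.0) = 44.5 m/s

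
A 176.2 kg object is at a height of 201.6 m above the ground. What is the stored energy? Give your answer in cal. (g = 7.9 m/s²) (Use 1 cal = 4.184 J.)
PE = mgh = (176.2)(7.9)(201.6) = 280623 J = 67070 cal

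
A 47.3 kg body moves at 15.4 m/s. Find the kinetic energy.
KE = ½mv² = ½(47.3)(15.4)² = 5609 J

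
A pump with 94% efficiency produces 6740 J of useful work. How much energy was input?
W_in = W_out/η = 6740/0.94 = 7170 J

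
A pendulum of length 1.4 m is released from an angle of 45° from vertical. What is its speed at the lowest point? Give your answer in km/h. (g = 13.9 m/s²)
h = L(1 − cosθ) = 1.4(1 − cos45°) = 0.410051 m
v = √(2gh) = √(2·13.9·0.410051) = 3.3763 m/s = 12.15 km/h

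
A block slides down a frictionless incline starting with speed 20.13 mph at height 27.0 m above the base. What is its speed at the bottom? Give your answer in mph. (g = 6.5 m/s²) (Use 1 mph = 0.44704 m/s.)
Convert to SI: v₀ = 8.99892 m/s, h = 27.0 m
½mv₀² + mgh = ½mv² ⇒ v = √(v₀² + 2gh) = √(8.99892² + 2·6.5·27.0) = 20.7841 m/s = 46.49 mph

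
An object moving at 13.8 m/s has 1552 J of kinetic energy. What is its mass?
m = 2·KE/v² = 2·1552/(13.8)² = 16.3 kg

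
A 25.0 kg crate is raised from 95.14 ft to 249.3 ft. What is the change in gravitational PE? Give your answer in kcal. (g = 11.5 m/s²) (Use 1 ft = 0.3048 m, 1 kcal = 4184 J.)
Convert to SI: m = 25.0 kg, Δh = 46.988 m
ΔPE = mgΔh = (25.0)(11.5)(46.988) = 13509.0 J = 3.229 kcal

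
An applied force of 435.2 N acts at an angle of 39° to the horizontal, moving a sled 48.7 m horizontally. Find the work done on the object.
W = F·d·cosθ = (435.2)(48.7)cos(39°) = 16470 J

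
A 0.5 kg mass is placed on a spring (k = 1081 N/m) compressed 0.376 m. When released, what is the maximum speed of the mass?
½kx² = ½mv² ⇒ v = x√(k/m) = (0.376)√(1081/0.5) = 17.48 m/s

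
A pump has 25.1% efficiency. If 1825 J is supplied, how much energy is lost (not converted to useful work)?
W_lost = W_in(1 − η) = 1825·(1 − 0.251) = 1367 J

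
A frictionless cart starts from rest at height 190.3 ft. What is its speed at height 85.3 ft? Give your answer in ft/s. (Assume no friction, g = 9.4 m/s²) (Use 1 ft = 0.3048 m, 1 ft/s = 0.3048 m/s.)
Convert to SI: h₁−h₂ = 32.004 m
mgh₁ = mgh₂ + ½mv² ⇒ v = √(2g(h₁−h₂)) = √(2·9.4·32.004) = 24.5291 m/s = 80.48 ft/s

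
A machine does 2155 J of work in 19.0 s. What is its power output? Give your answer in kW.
P = W/t = 2155.0/19.0 = 113.421 W = 0.1134 kW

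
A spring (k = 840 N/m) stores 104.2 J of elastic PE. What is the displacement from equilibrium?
x = √(2·PE/k) = √(2·104.2/840) = 0.4981 m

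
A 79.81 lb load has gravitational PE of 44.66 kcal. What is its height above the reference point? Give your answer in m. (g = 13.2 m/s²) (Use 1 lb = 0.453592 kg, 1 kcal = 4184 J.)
Convert to SI: m = 36.2012 kg, PE = 186857 J
h = PE/(mg) = 186857/(36.2012·13.2) = 391.0 m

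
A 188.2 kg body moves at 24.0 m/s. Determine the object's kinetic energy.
KE = ½mv² = ½(188.2)(24.0)² = 54200 J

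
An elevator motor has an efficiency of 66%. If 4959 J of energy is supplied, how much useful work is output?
W_out = η·W_in = 0.66·4959 = 3272.94 J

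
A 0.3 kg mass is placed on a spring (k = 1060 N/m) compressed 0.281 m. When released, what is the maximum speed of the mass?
½kx² = ½mv² ⇒ v = x√(k/m) = (0.281)√(1060/0.3) = 16.7 m/s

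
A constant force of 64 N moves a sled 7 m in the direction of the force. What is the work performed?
W = F·d = (64)(7) = 448.0 J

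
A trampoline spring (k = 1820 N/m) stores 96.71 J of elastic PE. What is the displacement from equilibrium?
x = √(2·PE/k) = √(2·96.71/1820) = 0.326 m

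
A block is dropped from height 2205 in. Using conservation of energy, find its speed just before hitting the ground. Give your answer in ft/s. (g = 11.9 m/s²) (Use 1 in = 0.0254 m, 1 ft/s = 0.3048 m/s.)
Convert to SI: h = 56.007 m
mgh = ½mv² ⇒ v = √(2gh) = √(2·11.9·56.007) = 36.5098 m/s = 119.8 ft/s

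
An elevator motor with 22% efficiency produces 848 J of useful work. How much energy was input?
W_in = W_out/η = 848/0.22 = 3855 J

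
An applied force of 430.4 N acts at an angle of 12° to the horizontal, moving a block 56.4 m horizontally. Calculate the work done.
W = F·d·cosθ = (430.4)(56.4)cos(12°) = 23740 J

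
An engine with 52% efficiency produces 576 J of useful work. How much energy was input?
W_in = W_out/η = 576/0.52 = 1108 J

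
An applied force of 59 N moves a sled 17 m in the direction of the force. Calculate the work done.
W = F·d = (59)(17) = 1003 J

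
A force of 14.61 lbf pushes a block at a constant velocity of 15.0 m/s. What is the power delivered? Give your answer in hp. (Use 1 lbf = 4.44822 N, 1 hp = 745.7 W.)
Convert to SI: F = 64.9885 N, v = 15.0 m/s
P = Fv = (64.9885)(15.0) = 974.827 W = 1.307 hp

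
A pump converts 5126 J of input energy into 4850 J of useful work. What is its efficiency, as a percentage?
η = W_out/W_in = 4850/5126 = 94.62%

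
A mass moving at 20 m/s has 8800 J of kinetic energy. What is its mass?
m = 2·KE/v² = 2·8800/(20)² = 44.0 kg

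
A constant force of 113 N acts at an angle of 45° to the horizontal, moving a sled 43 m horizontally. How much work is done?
W = F·d·cosθ = (113)(43)cos(45°) = 3436 J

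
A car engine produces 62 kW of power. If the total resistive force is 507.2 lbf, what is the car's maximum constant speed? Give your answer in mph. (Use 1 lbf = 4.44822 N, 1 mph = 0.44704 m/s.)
Convert to SI: F = 2256.14 N
P = Fv ⇒ v = P/F = 62000 W/2256.14 N = 27.4806 m/s = 61.47 mph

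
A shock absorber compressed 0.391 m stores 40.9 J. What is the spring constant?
k = 2·PE/x² = 2·40.9/(0.391)² = 535.1 N/m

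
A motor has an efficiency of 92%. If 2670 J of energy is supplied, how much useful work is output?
W_out = η·W_in = 0.92·2670 = 2456.4 J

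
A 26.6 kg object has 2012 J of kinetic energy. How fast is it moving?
v = √(2·KE/m) = √(2·2012/26.6) = 12.3 m/s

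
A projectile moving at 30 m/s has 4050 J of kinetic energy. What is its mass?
m = 2·KE/v² = 2·4050/(30)² = 9.0 kg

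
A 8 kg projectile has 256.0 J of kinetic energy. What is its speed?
v = √(2·KE/m) = √(2·256.0/8) = 8.0 m/s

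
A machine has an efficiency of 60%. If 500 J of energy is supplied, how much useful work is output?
W_out = η·W_in = 0.6·500 = 300.0 J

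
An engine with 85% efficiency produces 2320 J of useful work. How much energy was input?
W_in = W_out/η = 2320/0.85 = 2729 J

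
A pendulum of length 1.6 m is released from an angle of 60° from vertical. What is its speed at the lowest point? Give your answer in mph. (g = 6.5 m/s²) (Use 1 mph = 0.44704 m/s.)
h = L(1 − cosθ) = 1.6(1 − cos60°) = 0.8 m
v = √(2gh) = √(2·6.5·0.8) = 3.2249 m/s = 7.214 mph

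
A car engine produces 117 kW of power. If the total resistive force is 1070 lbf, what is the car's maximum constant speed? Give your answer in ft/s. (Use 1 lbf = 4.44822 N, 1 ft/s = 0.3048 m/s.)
Convert to SI: F = 4759.6 N
P = Fv ⇒ v = P/F = 117000 W/4759.6 N = 24.5819 m/s = 80.65 ft/s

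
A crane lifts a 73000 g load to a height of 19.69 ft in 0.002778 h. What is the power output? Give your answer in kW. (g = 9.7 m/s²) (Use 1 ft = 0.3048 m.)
Convert to SI: m = 73.0 kg, h = 6.00151 m, t = 10.0008 s
P = mgh/t = (73.0)(9.7)(6.00151)/10.0008 = 424.933 W = 0.4249 kW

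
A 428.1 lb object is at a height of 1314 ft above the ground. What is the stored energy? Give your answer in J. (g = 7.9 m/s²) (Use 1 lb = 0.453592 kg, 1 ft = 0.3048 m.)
Convert to SI: m = 194.183 kg, h = 400.507 m
PE = mgh = (194.183)(7.9)(400.507) = 614400 J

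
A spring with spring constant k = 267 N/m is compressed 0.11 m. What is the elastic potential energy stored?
PE = ½kx² = ½(267)(0.11)² = 1.615 J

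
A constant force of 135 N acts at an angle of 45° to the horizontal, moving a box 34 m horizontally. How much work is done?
W = F·d·cosθ = (135)(34)cos(45°) = 3246 J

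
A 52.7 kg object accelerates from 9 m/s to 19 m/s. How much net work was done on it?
W = ΔKE = ½m(v₂² − v₁²) = ½(52.7)(19² − 9²) = 7378.0 J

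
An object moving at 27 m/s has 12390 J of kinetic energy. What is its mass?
m = 2·KE/v² = 2·12390/(27)² = 33.99 kg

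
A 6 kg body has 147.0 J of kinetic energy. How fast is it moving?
v = √(2·KE/m) = √(2·147.0/6) = 7.0 m/s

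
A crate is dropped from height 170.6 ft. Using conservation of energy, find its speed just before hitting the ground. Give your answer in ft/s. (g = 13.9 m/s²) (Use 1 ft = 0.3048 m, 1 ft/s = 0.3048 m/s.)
Convert to SI: h = 51.9989 m
mgh = ½mv² ⇒ v = √(2gh) = √(2·13.9·51.9989) = 38.0206 m/s = 124.7 ft/s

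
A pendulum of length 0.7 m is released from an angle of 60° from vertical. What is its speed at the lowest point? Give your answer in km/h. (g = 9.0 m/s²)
h = L(1 − cosθ) = 0.7(1 − cos60°) = 0.35 m
v = √(2gh) = √(2·9.0·0.35) = 2.50998 m/s = 9.036 km/h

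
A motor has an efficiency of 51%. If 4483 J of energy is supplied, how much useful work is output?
W_out = η·W_in = 0.51·4483 = 2286.33 J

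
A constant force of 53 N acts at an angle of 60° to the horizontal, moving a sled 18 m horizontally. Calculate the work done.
W = F·d·cosθ = (53)(18)cos(60°) = 477.0 J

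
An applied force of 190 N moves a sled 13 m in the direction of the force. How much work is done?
W = F·d = (190)(13) = 2470 J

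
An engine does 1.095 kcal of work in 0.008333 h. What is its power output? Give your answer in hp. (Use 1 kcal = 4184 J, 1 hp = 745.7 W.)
Convert to SI: W = 4581.48 J, t = 29.9988 s
P = W/t = 4581.48/29.9988 = 152.722 W = 0.2048 hp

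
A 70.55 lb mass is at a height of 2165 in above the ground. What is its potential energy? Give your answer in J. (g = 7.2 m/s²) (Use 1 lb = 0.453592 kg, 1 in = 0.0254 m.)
Convert to SI: m = 32.0009 kg, h = 54.991 m
PE = mgh = (32.0009)(7.2)(54.991) = 12670 J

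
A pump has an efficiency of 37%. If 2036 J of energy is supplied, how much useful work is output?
W_out = η·W_in = 0.37·2036 = 753.32 J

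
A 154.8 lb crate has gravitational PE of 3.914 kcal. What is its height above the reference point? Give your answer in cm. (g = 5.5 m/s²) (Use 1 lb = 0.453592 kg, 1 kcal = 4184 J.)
Convert to SI: m = 70.216 kg, PE = 16376.2 J
h = PE/(mg) = 16376.2/(70.216·5.5) = 42.4046 m = 4240 cm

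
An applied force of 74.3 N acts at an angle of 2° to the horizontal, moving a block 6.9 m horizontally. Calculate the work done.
W = F·d·cosθ = (74.3)(6.9)cos(2°) = 512.4 J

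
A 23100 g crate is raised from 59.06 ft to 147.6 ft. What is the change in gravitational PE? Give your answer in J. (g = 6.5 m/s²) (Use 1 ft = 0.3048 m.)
Convert to SI: m = 23.1 kg, Δh = 26.987 m
ΔPE = mgΔh = (23.1)(6.5)(26.987) = 4052 J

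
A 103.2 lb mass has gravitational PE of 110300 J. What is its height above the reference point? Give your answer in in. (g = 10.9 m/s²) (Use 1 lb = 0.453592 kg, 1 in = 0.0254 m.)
Convert to SI: m = 46.8107 kg, PE = 110300 J
h = PE/(mg) = 110300/(46.8107·10.9) = 216.174 m = 8511 in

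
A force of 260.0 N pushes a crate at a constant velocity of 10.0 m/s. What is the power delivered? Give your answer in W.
P = Fv = (260.0)(10.0) = 2600 W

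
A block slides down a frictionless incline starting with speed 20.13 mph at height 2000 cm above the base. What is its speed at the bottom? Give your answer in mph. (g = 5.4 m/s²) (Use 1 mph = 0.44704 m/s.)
Convert to SI: v₀ = 8.99892 m/s, h = 20.0 m
½mv₀² + mgh = ½mv² ⇒ v = √(v₀² + 2gh) = √(8.99892² + 2·5.4·20.0) = 17.2331 m/s = 38.55 mph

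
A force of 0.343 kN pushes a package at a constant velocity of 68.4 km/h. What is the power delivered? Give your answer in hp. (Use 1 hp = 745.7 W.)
Convert to SI: F = 343.0 N, v = 19.0 m/s
P = Fv = (343.0)(19.0) = 6517.0 W = 8.739 hp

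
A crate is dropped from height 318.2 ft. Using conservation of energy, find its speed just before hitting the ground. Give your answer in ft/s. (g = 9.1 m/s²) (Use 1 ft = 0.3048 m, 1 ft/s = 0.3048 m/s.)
Convert to SI: h = 96.9874 m
mgh = ½mv² ⇒ v = √(2gh) = √(2·9.1·96.9874) = 42.0139 m/s = 137.8 ft/s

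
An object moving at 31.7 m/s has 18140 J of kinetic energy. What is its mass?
m = 2·KE/v² = 2·18140/(31.7)² = 36.1 kg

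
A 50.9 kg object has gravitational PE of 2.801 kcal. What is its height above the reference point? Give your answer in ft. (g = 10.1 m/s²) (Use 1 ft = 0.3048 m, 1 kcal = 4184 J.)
Convert to SI: m = 50.9 kg, PE = 11719.4 J
h = PE/(mg) = 11719.4/(50.9·10.1) = 22.7964 m = 74.79 ft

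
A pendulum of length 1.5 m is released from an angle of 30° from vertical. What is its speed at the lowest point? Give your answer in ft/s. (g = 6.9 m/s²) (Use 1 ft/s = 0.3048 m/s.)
h = L(1 − cosθ) = 1.5(1 − cos30°) = 0.200962 m
v = √(2gh) = √(2·6.9·0.200962) = 1.66532 m/s = 5.464 ft/s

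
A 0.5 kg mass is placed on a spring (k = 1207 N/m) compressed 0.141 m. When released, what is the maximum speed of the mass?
½kx² = ½mv² ⇒ v = x√(k/m) = (0.141)√(1207/0.5) = 6.928 m/s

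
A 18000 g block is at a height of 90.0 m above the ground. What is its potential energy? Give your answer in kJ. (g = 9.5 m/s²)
Convert to SI: m = 18.0 kg, h = 90.0 m
PE = mgh = (18.0)(9.5)(90.0) = 15390.0 J = 15.39 kJ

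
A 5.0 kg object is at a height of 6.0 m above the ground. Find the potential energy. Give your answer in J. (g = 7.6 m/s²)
PE = mgh = (5.0)(7.6)(6.0) = 228.0 J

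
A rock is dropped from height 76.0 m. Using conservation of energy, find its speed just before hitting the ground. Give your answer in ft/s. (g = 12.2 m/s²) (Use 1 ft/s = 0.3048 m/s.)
mgh = ½mv² ⇒ v = √(2gh) = √(2·12.2·76.0) = 43.0627 m/s = 141.3 ft/s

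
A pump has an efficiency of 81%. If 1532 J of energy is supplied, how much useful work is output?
W_out = η·W_in = 0.81·1532 = 1240.92 J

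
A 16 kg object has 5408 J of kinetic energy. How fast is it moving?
v = √(2·KE/m) = √(2·5408/16) = 26.0 m/s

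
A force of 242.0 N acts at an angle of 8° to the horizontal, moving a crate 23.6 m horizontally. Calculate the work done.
W = F·d·cosθ = (242.0)(23.6)cos(8°) = 5656 J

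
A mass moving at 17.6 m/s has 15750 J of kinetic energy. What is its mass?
m = 2·KE/v² = 2·15750/(17.6)² = 101.7 kg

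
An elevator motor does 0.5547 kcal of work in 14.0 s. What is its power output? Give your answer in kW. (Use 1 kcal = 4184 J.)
Convert to SI: W = 2320.86 J, t = 14.0 s
P = W/t = 2320.86/14.0 = 165.776 W = 0.1658 kW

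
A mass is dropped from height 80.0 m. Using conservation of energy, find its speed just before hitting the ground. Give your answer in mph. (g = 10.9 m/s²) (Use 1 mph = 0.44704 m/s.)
mgh = ½mv² ⇒ v = √(2gh) = √(2·10.9·80.0) = 41.7612 m/s = 93.42 mph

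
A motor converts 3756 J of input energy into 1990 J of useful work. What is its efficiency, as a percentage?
η = W_out/W_in = 1990/3756 = 52.98%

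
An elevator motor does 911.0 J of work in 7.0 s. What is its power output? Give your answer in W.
P = W/t = 911.0/7.0 = 130.1 W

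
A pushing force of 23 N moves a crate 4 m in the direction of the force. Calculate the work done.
W = F·d = (23)(4) = 92.0 J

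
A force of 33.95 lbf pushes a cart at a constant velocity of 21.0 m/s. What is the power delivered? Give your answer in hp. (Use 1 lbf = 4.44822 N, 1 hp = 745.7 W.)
Convert to SI: F = 151.017 N, v = 21.0 m/s
P = Fv = (151.017)(21.0) = 3171.36 W = 4.253 hp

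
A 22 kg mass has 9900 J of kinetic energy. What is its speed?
v = √(2·KE/m) = √(2·9900/22) = 30.0 m/s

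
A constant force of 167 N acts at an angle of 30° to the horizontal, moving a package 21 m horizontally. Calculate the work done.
W = F·d·cosθ = (167)(21)cos(30°) = 3037 J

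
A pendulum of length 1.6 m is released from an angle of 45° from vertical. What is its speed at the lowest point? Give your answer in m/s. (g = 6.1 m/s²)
h = L(1 − cosθ) = 1.6(1 − cos45°) = 0.468629 m
v = √(2gh) = √(2·6.1·0.468629) = 2.391 m/s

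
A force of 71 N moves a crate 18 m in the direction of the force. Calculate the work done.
W = F·d = (71)(18) = 1278 J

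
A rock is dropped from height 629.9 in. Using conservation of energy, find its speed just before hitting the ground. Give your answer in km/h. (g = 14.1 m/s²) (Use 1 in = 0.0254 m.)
Convert to SI: h = 15.9995 m
mgh = ½mv² ⇒ v = √(2gh) = √(2·14.1·15.9995) = 21.2411 m/s = 76.47 km/h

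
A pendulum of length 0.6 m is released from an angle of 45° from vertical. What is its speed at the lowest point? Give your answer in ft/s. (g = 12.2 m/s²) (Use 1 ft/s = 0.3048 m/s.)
h = L(1 − cosθ) = 0.6(1 − cos45°) = 0.175736 m
v = √(2gh) = √(2·12.2·0.175736) = 2.07074 m/s = 6.794 ft/s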